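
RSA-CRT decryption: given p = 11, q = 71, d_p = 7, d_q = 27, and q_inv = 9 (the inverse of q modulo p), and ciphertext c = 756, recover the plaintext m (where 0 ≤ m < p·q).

156

m₁ = c^(d_p) mod p: c ≡ 8 (mod 11), and 8^7 mod 11 = 2.
m₂ = c^(d_q) mod q: c ≡ 46 (mod 71), and 46^27 mod 71 = 14.
h = q_inv·(m₁ − m₂) mod p = 9·(2 − 14) mod 11 = 2.
m = m₂ + h·q = 14 + 2·71 = 156.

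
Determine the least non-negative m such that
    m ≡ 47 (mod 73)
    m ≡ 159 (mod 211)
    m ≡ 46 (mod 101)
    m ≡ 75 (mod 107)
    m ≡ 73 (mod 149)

4116809132

From m ≡ 47 (mod 73) write m = 47 + 73t. Substituting into m ≡ 159 (mod 211) gives 73t ≡ 112 (mod 211), and since 73⁻¹ ≡ 185 (mod 211), t ≡ 42. Hence m ≡ 47 + 73·42 = 3113 (mod 15403).
From m ≡ 3113 (mod 15403) write m = 3113 + 15403t. Substituting into m ≡ 46 (mod 101) gives 15403t ≡ 64 (mod 101), and since 51⁻¹ ≡ 2 (mod 101), t ≡ 27. Hence m ≡ 3113 + 15403·27 = 418994 (mod 1555703).
From m ≡ 418994 (mod 1555703) write m = 418994 + 1555703t. Substituting into m ≡ 75 (mod 107) gives 1555703t ≡ 93 (mod 107), and since 30⁻¹ ≡ 25 (mod 107), t ≡ 78. Hence m ≡ 418994 + 1555703·78 = 121763828 (mod 166460221).
From m ≡ 121763828 (mod 166460221) write m = 121763828 + 166460221t. Substituting into m ≡ 73 (mod 149) gives 166460221t ≡ 88 (mod 149), and since 103⁻¹ ≡ 68 (mod 149), t ≡ 24. Hence m ≡ 121763828 + 166460221·24 = 4116809132 (mod 24802572929).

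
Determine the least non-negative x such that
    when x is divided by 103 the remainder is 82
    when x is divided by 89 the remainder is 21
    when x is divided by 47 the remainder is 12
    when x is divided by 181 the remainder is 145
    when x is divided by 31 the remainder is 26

1925061121

The moduli are pairwise coprime; N = 103·89·47·181·31 = 2417493739.
N/103 = 23470813; 23470813 ≡ 100 (mod 103); 100·34 ≡ 1, so inverse 34.
N/89 = 27162851; 27162851 ≡ 51 (mod 89); 51·7 ≡ 1, so inverse 7.
N/47 = 51436037; 51436037 ≡ 36 (mod 47); 36·17 ≡ 1, so inverse 17.
N/181 = 13356319; 13356319 ≡ 148 (mod 181); 148·170 ≡ 1, so inverse 170.
N/31 = 77983669; 77983669 ≡ 7 (mod 31); 7·9 ≡ 1, so inverse 9.
x ≡ 82·23470813·34 + 21·27162851·7 + 12·51436037·17 + 145·13356319·170 + 26·77983669·9 = 427403959185.
427403959185 mod 2417493739 = 1925061121.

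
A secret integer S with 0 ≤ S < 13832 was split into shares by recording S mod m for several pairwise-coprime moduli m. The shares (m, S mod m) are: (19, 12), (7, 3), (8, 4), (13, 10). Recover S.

12932

Combine the congruences pairwise.
From S ≡ 12 (mod 19) write S = 12 + 19t. Substituting into S ≡ 3 (mod 7) gives 19t ≡ 5 (mod 7), and since 5⁻¹ ≡ 3 (mod 7), t ≡ 1. Hence S ≡ 12 + 19·1 = 31 (mod 133).
From S ≡ 31 (mod 133) write S = 31 + 133t. Substituting into S ≡ 4 (mod 8) gives 133t ≡ 5 (mod 8), and since 5⁻¹ ≡ 5 (mod 8), t ≡ 1. Hence S ≡ 31 + 133·1 = 164 (mod 1064).
From S ≡ 164 (mod 1064) write S = 164 + 1064t. Substituting into S ≡ 10 (mod 13) gives 1064t ≡ 2 (mod 13), and since 11⁻¹ ≡ 6 (mod 13), t ≡ 12. Hence S ≡ 164 + 1064·12 = 12932 (mod 13832).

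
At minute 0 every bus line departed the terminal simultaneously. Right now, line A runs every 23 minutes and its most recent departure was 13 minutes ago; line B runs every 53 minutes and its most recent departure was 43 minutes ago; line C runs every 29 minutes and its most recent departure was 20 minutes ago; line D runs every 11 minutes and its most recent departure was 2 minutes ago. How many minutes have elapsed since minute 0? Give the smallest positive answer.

Combine the congruences pairwise.
From t ≡ 13 (mod 23) write t = 13 + 23s. Substituting into t ≡ 43 (mod 53) gives 23s ≡ 30 (mod 53), and since 23⁻¹ ≡ 30 (mod 53), s ≡ 52. Hence t ≡ 13 + 23·52 = 1209 (mod 1219).
From t ≡ 1209 (mod 1219) write t = 1209 + 1219s. Substituting into t ≡ 20 (mod 29) gives 1219s ≡ 0 (mod 29), and since 1⁻¹ ≡ 1 (mod 29), s ≡ 0. Hence t ≡ 1209 + 1219·0 = 1209 (mod 35351).
From t ≡ 1209 (mod 35351) write t = 1209 + 35351s. Substituting into t ≡ 2 (mod 11) gives 35351s ≡ 3 (mod 11), and since 8⁻¹ ≡ 7 (mod 11), s ≡ 10. Hence t ≡ 1209 + 35351·10 = 354719 (mod 388861).

354719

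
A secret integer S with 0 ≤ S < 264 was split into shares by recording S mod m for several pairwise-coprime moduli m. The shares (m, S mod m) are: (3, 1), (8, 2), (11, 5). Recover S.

The moduli are pairwise coprime; N = 3·8·11 = 264.
N/3 = 88; 88 ≡ 1 (mod 3), inverse 1.
N/8 = 33; 33 ≡ 1 (mod 8), inverse 1.
N/11 = 24; 24 ≡ 2 (mod 11); 2·6 ≡ 1, so inverse 6.
S ≡ 1·88·1 + 2·33·1 + 5·24·6 = 874.
874 mod 264 = 82.

82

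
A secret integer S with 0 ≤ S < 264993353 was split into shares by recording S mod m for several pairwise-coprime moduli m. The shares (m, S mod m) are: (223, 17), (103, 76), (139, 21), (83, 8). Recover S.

Combine the congruences pairwise.
From S ≡ 17 (mod 223) write S = 17 + 223t. Substituting into S ≡ 76 (mod 103) gives 223t ≡ 59 (mod 103), and since 17⁻¹ ≡ 97 (mod 103), t ≡ 58. Hence S ≡ 17 + 223·58 = 12951 (mod 22969).
From S ≡ 12951 (mod 22969) write S = 12951 + 22969t. Substituting into S ≡ 21 (mod 139) gives 22969t ≡ 136 (mod 139), and since 34⁻¹ ≡ 45 (mod 139), t ≡ 4. Hence S ≡ 12951 + 22969·4 = 104827 (mod 3192691).
From S ≡ 104827 (mod 3192691) write S = 104827 + 3192691t. Substituting into S ≡ 8 (mod 83) gives 3192691t ≡ 10 (mod 83), and since 13⁻¹ ≡ 32 (mod 83), t ≡ 71. Hence S ≡ 104827 + 3192691·71 = 226785888 (mod 264993353).

226785888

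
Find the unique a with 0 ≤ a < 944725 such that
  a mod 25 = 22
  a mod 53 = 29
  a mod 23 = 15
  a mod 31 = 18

635022

From a ≡ 22 (mod 25) write a = 22 + 25t. Substituting into a ≡ 29 (mod 53) gives 25t ≡ 7 (mod 53), and since 25⁻¹ ≡ 17 (mod 53), t ≡ 13. Hence a ≡ 22 + 25·13 = 347 (mod 1325).
From a ≡ 347 (mod 1325) write a = 347 + 1325t. Substituting into a ≡ 15 (mod 23) gives 1325t ≡ 13 (mod 23), and since 14⁻¹ ≡ 5 (mod 23), t ≡ 19. Hence a ≡ 347 + 1325·19 = 25522 (mod 30475).
From a ≡ 25522 (mod 30475) write a = 25522 + 30475t. Substituting into a ≡ 18 (mod 31) gives 30475t ≡ 9 (mod 31), and since 2⁻¹ ≡ 16 (mod 31), t ≡ 20. Hence a ≡ 25522 + 30475·20 = 635022 (mod 944725).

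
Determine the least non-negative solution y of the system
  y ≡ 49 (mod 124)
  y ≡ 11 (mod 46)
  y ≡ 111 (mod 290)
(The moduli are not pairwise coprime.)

gcd(124, 46) = 2 and 2 | (11 − 49), so the pair is consistent; merging gives y ≡ 793 (mod 2852), where 2852 = lcm(124, 46).
gcd(2852, 290) = 2 and 2 | (111 − 793), so the pair is consistent; merging gives y ≡ 368701 (mod 413540), where 413540 = lcm(2852, 290).
The solution is unique modulo lcm(124, 46, 290) = 413540.

368701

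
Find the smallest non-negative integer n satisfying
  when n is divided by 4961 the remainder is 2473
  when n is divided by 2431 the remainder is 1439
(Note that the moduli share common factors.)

925219

gcd(4961, 2431) = 11 and 11 | (1439 − 2473), so the pair is consistent; merging gives n ≡ 925219 (mod 1096381), where 1096381 = lcm(4961, 2431).
The solution is unique modulo lcm(4961, 2431) = 1096381.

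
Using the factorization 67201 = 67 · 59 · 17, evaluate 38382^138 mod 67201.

5558

Mod 67: 38382 ≡ 58; by Fermat, exponent reduces to 138 mod 66 = 6; 58^6 ≡ 64 (mod 67).
Mod 59: 38382 ≡ 32; by Fermat, exponent reduces to 138 mod 58 = 22; 32^22 ≡ 12 (mod 59).
Mod 17: 38382 ≡ 13; by Fermat, exponent reduces to 138 mod 16 = 10; 13^10 ≡ 16 (mod 17).
Combine by CRT: x ≡ 64 (mod 67), x ≡ 12 (mod 59), x ≡ 16 (mod 17) ⇒ x ≡ 5558 (mod 67201).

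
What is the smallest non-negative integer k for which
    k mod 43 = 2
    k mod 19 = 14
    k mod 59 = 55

45367

From k ≡ 2 (mod 43) write k = 2 + 43t. Substituting into k ≡ 14 (mod 19) gives 43t ≡ 12 (mod 19), and since 5⁻¹ ≡ 4 (mod 19), t ≡ 10. Hence k ≡ 2 + 43·10 = 432 (mod 817).
From k ≡ 432 (mod 817) write k = 432 + 817t. Substituting into k ≡ 55 (mod 59) gives 817t ≡ 36 (mod 59), and since 50⁻¹ ≡ 13 (mod 59), t ≡ 55. Hence k ≡ 432 + 817·55 = 45367 (mod 48203).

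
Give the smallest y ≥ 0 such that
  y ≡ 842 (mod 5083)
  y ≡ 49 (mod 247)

51672

gcd(5083, 247) = 13 and 13 | (49 − 842), so the pair is consistent; merging gives y ≡ 51672 (mod 96577), where 96577 = lcm(5083, 247).
The solution is unique modulo lcm(5083, 247) = 96577.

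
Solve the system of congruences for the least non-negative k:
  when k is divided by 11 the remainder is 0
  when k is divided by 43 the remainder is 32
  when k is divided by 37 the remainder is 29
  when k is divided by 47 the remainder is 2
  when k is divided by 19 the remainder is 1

The moduli are pairwise coprime; N = 11·43·37·47·19 = 15628393.
N/11 = 1420763; 1420763 ≡ 3 (mod 11); 3·4 ≡ 1, so inverse 4.
N/43 = 363451; 363451 ≡ 15 (mod 43); 15·23 ≡ 1, so inverse 23.
N/37 = 422389; 422389 ≡ 34 (mod 37); 34·12 ≡ 1, so inverse 12.
N/47 = 332519; 332519 ≡ 41 (mod 47); 41·39 ≡ 1, so inverse 39.
N/19 = 822547; 822547 ≡ 18 (mod 19); 18·18 ≡ 1, so inverse 18.
k ≡ 0·1420763·4 + 32·363451·23 + 29·422389·12 + 2·332519·39 + 1·822547·18 = 455233636.
455233636 mod 15628393 = 2010239.

2010239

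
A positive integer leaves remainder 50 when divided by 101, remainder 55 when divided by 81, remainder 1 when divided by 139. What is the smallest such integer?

Combine the congruences pairwise.
From t ≡ 50 (mod 101) write t = 50 + 101s. Substituting into t ≡ 55 (mod 81) gives 101s ≡ 5 (mod 81), and since 20⁻¹ ≡ 77 (mod 81), s ≡ 61. Hence t ≡ 50 + 101·61 = 6211 (mod 8181).
From t ≡ 6211 (mod 8181) write t = 6211 + 8181s. Substituting into t ≡ 1 (mod 139) gives 8181s ≡ 45 (mod 139), and since 119⁻¹ ≡ 132 (mod 139), s ≡ 102. Hence t ≡ 6211 + 8181·102 = 840673 (mod 1137159).

840673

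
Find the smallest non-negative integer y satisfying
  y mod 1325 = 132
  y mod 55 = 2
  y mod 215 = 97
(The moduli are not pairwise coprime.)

gcd(1325, 55) = 5 and 5 | (2 − 132), so the pair is consistent; merging gives y ≡ 9407 (mod 14575), where 14575 = lcm(1325, 55).
gcd(14575, 215) = 5 and 5 | (97 − 9407), so the pair is consistent; merging gives y ≡ 169732 (mod 626725), where 626725 = lcm(14575, 215).
The solution is unique modulo lcm(1325, 55, 215) = 626725.

169732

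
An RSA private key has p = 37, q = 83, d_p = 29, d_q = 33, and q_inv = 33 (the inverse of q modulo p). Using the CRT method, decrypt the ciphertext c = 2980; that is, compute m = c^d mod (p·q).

2807

m₁ = c^(d_p) mod p: c ≡ 20 (mod 37), and 20^29 mod 37 = 32.
m₂ = c^(d_q) mod q: c ≡ 75 (mod 83), and 75^33 mod 83 = 68.
h = q_inv·(m₁ − m₂) mod p = 33·(32 − 68) mod 37 = 33.
m = m₂ + h·q = 68 + 33·83 = 2807.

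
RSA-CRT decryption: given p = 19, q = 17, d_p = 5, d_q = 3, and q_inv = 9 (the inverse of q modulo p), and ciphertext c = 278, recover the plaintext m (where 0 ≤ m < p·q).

m₁ = c^(d_p) mod p: c ≡ 12 (mod 19), and 12^5 mod 19 = 8.
m₂ = c^(d_q) mod q: c ≡ 6 (mod 17), and 6^3 mod 17 = 12.
h = q_inv·(m₁ − m₂) mod p = 9·(8 − 12) mod 19 = 2.
m = m₂ + h·q = 12 + 2·17 = 46.

46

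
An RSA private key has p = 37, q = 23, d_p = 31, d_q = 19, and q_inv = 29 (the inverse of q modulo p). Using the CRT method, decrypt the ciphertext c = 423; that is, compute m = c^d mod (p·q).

m₁ = c^(d_p) mod p: c ≡ 16 (mod 37), and 16^31 mod 37 = 9.
m₂ = c^(d_q) mod q: c ≡ 9 (mod 23), and 9^19 mod 23 = 13.
h = q_inv·(m₁ − m₂) mod p = 29·(9 − 13) mod 37 = 32.
m = m₂ + h·q = 13 + 32·23 = 749.

749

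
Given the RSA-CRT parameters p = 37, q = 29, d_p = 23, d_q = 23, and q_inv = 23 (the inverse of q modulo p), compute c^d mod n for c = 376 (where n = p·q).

956

m₁ = c^(d_p) mod p: c ≡ 6 (mod 37), and 6^23 mod 37 = 31.
m₂ = c^(d_q) mod q: c ≡ 28 (mod 29), and 28^23 mod 29 = 28.
h = q_inv·(m₁ − m₂) mod p = 23·(31 − 28) mod 37 = 32.
m = m₂ + h·q = 28 + 32·29 = 956.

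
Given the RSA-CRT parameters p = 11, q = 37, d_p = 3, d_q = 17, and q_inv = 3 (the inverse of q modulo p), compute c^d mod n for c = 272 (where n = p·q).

17

m₁ = c^(d_p) mod p: c ≡ 8 (mod 11), and 8^3 mod 11 = 6.
m₂ = c^(d_q) mod q: c ≡ 13 (mod 37), and 13^17 mod 37 = 17.
h = q_inv·(m₁ − m₂) mod p = 3·(6 − 17) mod 11 = 0.
m = m₂ + h·q = 17 + 0·37 = 17.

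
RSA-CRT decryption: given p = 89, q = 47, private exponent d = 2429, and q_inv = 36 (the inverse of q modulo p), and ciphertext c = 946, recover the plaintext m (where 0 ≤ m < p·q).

d_p = d mod (p−1) = 2429 mod 88 = 53; d_q = d mod (q−1) = 37.
m₁ = c^(d_p) mod p: c ≡ 56 (mod 89), and 56^53 mod 89 = 83.
m₂ = c^(d_q) mod q: c ≡ 6 (mod 47), and 6^37 mod 47 = 16.
h = q_inv·(m₁ − m₂) mod p = 36·(83 − 16) mod 89 = 9.
m = m₂ + h·q = 16 + 9·47 = 439.

439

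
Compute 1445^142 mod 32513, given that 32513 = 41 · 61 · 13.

7316

Mod 41: 1445 ≡ 10; by Fermat, exponent reduces to 142 mod 40 = 22; 10^22 ≡ 18 (mod 41).
Mod 61: 1445 ≡ 42; by Fermat, exponent reduces to 142 mod 60 = 22; 42^22 ≡ 57 (mod 61).
Mod 13: 1445 ≡ 2; by Fermat, exponent reduces to 142 mod 12 = 10; 2^10 ≡ 10 (mod 13).
Combine by CRT: x ≡ 18 (mod 41), x ≡ 57 (mod 61), x ≡ 10 (mod 13) ⇒ x ≡ 7316 (mod 32513).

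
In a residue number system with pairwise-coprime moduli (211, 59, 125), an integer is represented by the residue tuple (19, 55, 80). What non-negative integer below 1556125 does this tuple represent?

337830

From x ≡ 19 (mod 211) write x = 19 + 211t. Substituting into x ≡ 55 (mod 59) gives 211t ≡ 36 (mod 59), and since 34⁻¹ ≡ 33 (mod 59), t ≡ 8. Hence x ≡ 19 + 211·8 = 1707 (mod 12449).
From x ≡ 1707 (mod 12449) write x = 1707 + 12449t. Substituting into x ≡ 80 (mod 125) gives 12449t ≡ 123 (mod 125), and since 74⁻¹ ≡ 49 (mod 125), t ≡ 27. Hence x ≡ 1707 + 12449·27 = 337830 (mod 1556125).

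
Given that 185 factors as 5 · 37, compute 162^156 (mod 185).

1

Mod 5: 162 ≡ 2; since 4 | 156, by Fermat 2^156 ≡ 1 (mod 5).
Mod 37: 162 ≡ 14; by Fermat, exponent reduces to 156 mod 36 = 12; 14^12 ≡ 1 (mod 37).
Combine by CRT: x ≡ 1 (mod 5), x ≡ 1 (mod 37) ⇒ x ≡ 1 (mod 185).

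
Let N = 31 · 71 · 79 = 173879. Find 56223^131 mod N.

6920

Mod 31: 56223 ≡ 20; by Fermat, exponent reduces to 131 mod 30 = 11; 20^11 ≡ 7 (mod 31).
Mod 71: 56223 ≡ 62; by Fermat, exponent reduces to 131 mod 70 = 61; 62^61 ≡ 33 (mod 71).
Mod 79: 56223 ≡ 54; by Fermat, exponent reduces to 131 mod 78 = 53; 54^53 ≡ 47 (mod 79).
Combine by CRT: x ≡ 7 (mod 31), x ≡ 33 (mod 71), x ≡ 47 (mod 79) ⇒ x ≡ 6920 (mod 173879).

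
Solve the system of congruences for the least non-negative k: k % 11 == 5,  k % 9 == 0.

From k ≡ 5 (mod 11) write k = 5 + 11t. Substituting into k ≡ 0 (mod 9) gives 11t ≡ 4 (mod 9), and since 2⁻¹ ≡ 5 (mod 9), t ≡ 2. Hence k ≡ 5 + 11·2 = 27 (mod 99).

27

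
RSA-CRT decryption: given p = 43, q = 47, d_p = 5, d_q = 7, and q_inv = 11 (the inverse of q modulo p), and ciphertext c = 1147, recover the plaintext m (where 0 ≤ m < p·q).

923

m₁ = c^(d_p) mod p: c ≡ 29 (mod 43), and 29^5 mod 43 = 20.
m₂ = c^(d_q) mod q: c ≡ 19 (mod 47), and 19^7 mod 47 = 30.
h = q_inv·(m₁ − m₂) mod p = 11·(20 − 30) mod 43 = 19.
m = m₂ + h·q = 30 + 19·47 = 923.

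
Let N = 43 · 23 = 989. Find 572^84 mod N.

Mod 43: 572 ≡ 13; since 42 | 84, by Fermat 13^84 ≡ 1 (mod 43).
Mod 23: 572 ≡ 20; by Fermat, exponent reduces to 84 mod 22 = 18; 20^18 ≡ 2 (mod 23).
Combine by CRT: x ≡ 1 (mod 43), x ≡ 2 (mod 23) ⇒ x ≡ 646 (mod 989).

646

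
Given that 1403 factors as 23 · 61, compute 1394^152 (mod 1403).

508

Mod 23: 1394 ≡ 14; by Fermat, exponent reduces to 152 mod 22 = 20; 14^20 ≡ 2 (mod 23).
Mod 61: 1394 ≡ 52; by Fermat, exponent reduces to 152 mod 60 = 32; 52^32 ≡ 20 (mod 61).
Combine by CRT: x ≡ 2 (mod 23), x ≡ 20 (mod 61) ⇒ x ≡ 508 (mod 1403).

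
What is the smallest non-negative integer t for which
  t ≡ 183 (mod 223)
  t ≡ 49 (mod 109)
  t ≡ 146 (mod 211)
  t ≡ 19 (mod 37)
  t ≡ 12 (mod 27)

The moduli are pairwise coprime; N = 223·109·211·37·27 = 5123648223.
N/223 = 22976001; 22976001 ≡ 88 (mod 223); 88·185 ≡ 1, so inverse 185.
N/109 = 47005947; 47005947 ≡ 24 (mod 109); 24·50 ≡ 1, so inverse 50.
N/211 = 24282693; 24282693 ≡ 180 (mod 211); 180·34 ≡ 1, so inverse 34.
N/37 = 138476979; 138476979 ≡ 2 (mod 37); 2·19 ≡ 1, so inverse 19.
N/27 = 189764749; 189764749 ≡ 1 (mod 27), inverse 1.
t ≡ 183·22976001·185 + 49·47005947·50 + 146·24282693·34 + 19·138476979·19 + 12·189764749·1 = 1065823738464.
1065823738464 mod 5123648223 = 104908080.

104908080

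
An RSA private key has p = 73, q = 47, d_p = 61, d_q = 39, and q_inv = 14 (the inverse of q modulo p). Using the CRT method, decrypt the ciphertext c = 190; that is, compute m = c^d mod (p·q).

1710

m₁ = c^(d_p) mod p: c ≡ 44 (mod 73), and 44^61 mod 73 = 31.
m₂ = c^(d_q) mod q: c ≡ 2 (mod 47), and 2^39 mod 47 = 18.
h = q_inv·(m₁ − m₂) mod p = 14·(31 − 18) mod 73 = 36.
m = m₂ + h·q = 18 + 36·47 = 1710.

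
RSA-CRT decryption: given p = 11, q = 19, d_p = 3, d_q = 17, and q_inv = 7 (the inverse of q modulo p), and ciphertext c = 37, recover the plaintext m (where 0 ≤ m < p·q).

75

m₁ = c^(d_p) mod p: c ≡ 4 (mod 11), and 4^3 mod 11 = 9.
m₂ = c^(d_q) mod q: c ≡ 18 (mod 19), and 18^17 mod 19 = 18.
h = q_inv·(m₁ − m₂) mod p = 7·(9 − 18) mod 11 = 3.
m = m₂ + h·q = 18 + 3·19 = 75.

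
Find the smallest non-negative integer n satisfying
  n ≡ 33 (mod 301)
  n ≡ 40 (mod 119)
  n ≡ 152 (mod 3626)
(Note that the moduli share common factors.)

670962

Combine the congruences pairwise.
gcd(301, 119) = 7 and 7 | (40 − 33), so the pair is consistent; merging gives n ≡ 635 (mod 5117), where 5117 = lcm(301, 119).
gcd(5117, 3626) = 7 and 7 | (152 − 635), so the pair is consistent; merging gives n ≡ 670962 (mod 2650606), where 2650606 = lcm(5117, 3626).
The solution is unique modulo lcm(301, 119, 3626) = 2650606.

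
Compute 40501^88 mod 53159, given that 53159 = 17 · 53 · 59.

2328

Mod 17: 40501 ≡ 7; by Fermat, exponent reduces to 88 mod 16 = 8; 7^8 ≡ 16 (mod 17).
Mod 53: 40501 ≡ 9; by Fermat, exponent reduces to 88 mod 52 = 36; 9^36 ≡ 49 (mod 53).
Mod 59: 40501 ≡ 27; by Fermat, exponent reduces to 88 mod 58 = 30; 27^30 ≡ 27 (mod 59).
Combine by CRT: x ≡ 16 (mod 17), x ≡ 49 (mod 53), x ≡ 27 (mod 59) ⇒ x ≡ 2328 (mod 53159).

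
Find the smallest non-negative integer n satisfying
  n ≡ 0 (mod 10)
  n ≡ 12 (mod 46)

150

Combine the congruences pairwise.
gcd(10, 46) = 2 and 2 | (12 − 0), so the pair is consistent; merging gives n ≡ 150 (mod 230), where 230 = lcm(10, 46).
The solution is unique modulo lcm(10, 46) = 230.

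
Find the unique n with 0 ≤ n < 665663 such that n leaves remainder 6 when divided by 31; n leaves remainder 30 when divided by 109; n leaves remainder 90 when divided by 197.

457721

The moduli are pairwise coprime; M = 31·109·197 = 665663.
M/31 = 21473; 21473 ≡ 21 (mod 31); 21·3 ≡ 1, so inverse 3.
M/109 = 6107; 6107 ≡ 3 (mod 109); 3·73 ≡ 1, so inverse 73.
M/197 = 3379; 3379 ≡ 30 (mod 197); 30·46 ≡ 1, so inverse 46.
n ≡ 6·21473·3 + 30·6107·73 + 90·3379·46 = 27749904.
27749904 mod 665663 = 457721.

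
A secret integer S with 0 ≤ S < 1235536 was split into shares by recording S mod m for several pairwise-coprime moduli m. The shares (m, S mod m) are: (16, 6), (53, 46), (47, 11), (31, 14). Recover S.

25062

Combine the congruences pairwise.
From S ≡ 6 (mod 16) write S = 6 + 16t. Substituting into S ≡ 46 (mod 53) gives 16t ≡ 40 (mod 53), and since 16⁻¹ ≡ 10 (mod 53), t ≡ 29. Hence S ≡ 6 + 16·29 = 470 (mod 848).
From S ≡ 470 (mod 848) write S = 470 + 848t. Substituting into S ≡ 11 (mod 47) gives 848t ≡ 11 (mod 47), and since 2⁻¹ ≡ 24 (mod 47), t ≡ 29. Hence S ≡ 470 + 848·29 = 25062 (mod 39856).
From S ≡ 25062 (mod 39856) write S = 25062 + 39856t. Substituting into S ≡ 14 (mod 31) gives 39856t ≡ 0 (mod 31), and since 21⁻¹ ≡ 3 (mod 31), t ≡ 0. Hence S ≡ 25062 + 39856·0 = 25062 (mod 1235536).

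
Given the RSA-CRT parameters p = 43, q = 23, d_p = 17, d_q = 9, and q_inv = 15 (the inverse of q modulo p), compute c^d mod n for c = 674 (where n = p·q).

m₁ = c^(d_p) mod p: c ≡ 29 (mod 43), and 29^17 mod 43 = 5.
m₂ = c^(d_q) mod q: c ≡ 7 (mod 23), and 7^9 mod 23 = 15.
h = q_inv·(m₁ − m₂) mod p = 15·(5 − 15) mod 43 = 22.
m = m₂ + h·q = 15 + 22·23 = 521.

521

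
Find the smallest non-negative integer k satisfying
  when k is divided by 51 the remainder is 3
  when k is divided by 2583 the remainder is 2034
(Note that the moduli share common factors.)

gcd(51, 2583) = 3 and 3 | (2034 − 3), so the pair is consistent; merging gives k ≡ 22698 (mod 43911), where 43911 = lcm(51, 2583).
The solution is unique modulo lcm(51, 2583) = 43911.

22698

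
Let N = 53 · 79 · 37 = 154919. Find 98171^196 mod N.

Mod 53: 98171 ≡ 15; by Fermat, exponent reduces to 196 mod 52 = 40; 15^40 ≡ 15 (mod 53).
Mod 79: 98171 ≡ 53; by Fermat, exponent reduces to 196 mod 78 = 40; 53^40 ≡ 26 (mod 79).
Mod 37: 98171 ≡ 10; by Fermat, exponent reduces to 196 mod 36 = 16; 10^16 ≡ 10 (mod 37).
Combine by CRT: x ≡ 15 (mod 53), x ≡ 26 (mod 79), x ≡ 10 (mod 37) ⇒ x ≡ 68756 (mod 154919).

68756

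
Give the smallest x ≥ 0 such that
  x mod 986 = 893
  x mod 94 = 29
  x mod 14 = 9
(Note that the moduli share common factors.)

64983

gcd(986, 94) = 2 and 2 | (29 − 893), so the pair is consistent; merging gives x ≡ 18641 (mod 46342), where 46342 = lcm(986, 94).
gcd(46342, 14) = 2 and 2 | (9 − 18641), so the pair is consistent; merging gives x ≡ 64983 (mod 324394), where 324394 = lcm(46342, 14).
The solution is unique modulo lcm(986, 94, 14) = 324394.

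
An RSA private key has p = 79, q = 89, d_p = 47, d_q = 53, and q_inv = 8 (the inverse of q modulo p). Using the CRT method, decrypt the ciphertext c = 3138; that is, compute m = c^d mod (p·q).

m₁ = c^(d_p) mod p: c ≡ 57 (mod 79), and 57^47 mod 79 = 33.
m₂ = c^(d_q) mod q: c ≡ 23 (mod 89), and 23^53 mod 89 = 43.
h = q_inv·(m₁ − m₂) mod p = 8·(33 − 43) mod 79 = 78.
m = m₂ + h·q = 43 + 78·89 = 6985.

6985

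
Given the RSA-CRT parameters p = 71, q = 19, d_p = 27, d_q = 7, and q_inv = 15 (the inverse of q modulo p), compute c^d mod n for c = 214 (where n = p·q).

m₁ = c^(d_p) mod p: c ≡ 1 (mod 71), and 1^27 mod 71 = 1.
m₂ = c^(d_q) mod q: c ≡ 5 (mod 19), and 5^7 mod 19 = 16.
h = q_inv·(m₁ − m₂) mod p = 15·(1 − 16) mod 71 = 59.
m = m₂ + h·q = 16 + 59·19 = 1137.

1137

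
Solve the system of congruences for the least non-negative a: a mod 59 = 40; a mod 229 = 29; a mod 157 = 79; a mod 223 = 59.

The moduli are pairwise coprime; N = 59·229·157·223 = 473033621.
N/59 = 8017519; 8017519 ≡ 9 (mod 59); 9·46 ≡ 1, so inverse 46.
N/229 = 2065649; 2065649 ≡ 69 (mod 229); 69·156 ≡ 1, so inverse 156.
N/157 = 3012953; 3012953 ≡ 123 (mod 157); 123·60 ≡ 1, so inverse 60.
N/223 = 2121227; 2121227 ≡ 51 (mod 223); 51·35 ≡ 1, so inverse 35.
a ≡ 40·8017519·46 + 29·2065649·156 + 79·3012953·60 + 59·2121227·35 = 42758962011.
42758962011 mod 473033621 = 185936121.

185936121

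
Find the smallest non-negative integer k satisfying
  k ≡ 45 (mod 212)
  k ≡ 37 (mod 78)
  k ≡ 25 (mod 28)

2377

Combine the congruences pairwise.
gcd(212, 78) = 2 and 2 | (37 − 45), so the pair is consistent; merging gives k ≡ 2377 (mod 8268), where 8268 = lcm(212, 78).
gcd(8268, 28) = 4 and 4 | (25 − 2377), so the pair is consistent; merging gives k ≡ 2377 (mod 57876), where 57876 = lcm(8268, 28).
The solution is unique modulo lcm(212, 78, 28) = 57876.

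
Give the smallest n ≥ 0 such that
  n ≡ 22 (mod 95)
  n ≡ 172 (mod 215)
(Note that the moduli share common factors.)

gcd(95, 215) = 5 and 5 | (172 − 22), so the pair is consistent; merging gives n ≡ 2967 (mod 4085), where 4085 = lcm(95, 215).
The solution is unique modulo lcm(95, 215) = 4085.

2967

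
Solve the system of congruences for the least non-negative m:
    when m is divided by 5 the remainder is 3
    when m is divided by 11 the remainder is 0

From m ≡ 3 (mod 5) write m = 3 + 5t. Substituting into m ≡ 0 (mod 11) gives 5t ≡ 8 (mod 11), and since 5⁻¹ ≡ 9 (mod 11), t ≡ 6. Hence m ≡ 3 + 5·6 = 33 (mod 55).

33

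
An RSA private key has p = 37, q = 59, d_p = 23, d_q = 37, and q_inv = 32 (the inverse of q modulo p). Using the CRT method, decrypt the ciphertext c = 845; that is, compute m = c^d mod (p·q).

1634

m₁ = c^(d_p) mod p: c ≡ 31 (mod 37), and 31^23 mod 37 = 6.
m₂ = c^(d_q) mod q: c ≡ 19 (mod 59), and 19^37 mod 59 = 41.
h = q_inv·(m₁ − m₂) mod p = 32·(6 − 41) mod 37 = 27.
m = m₂ + h·q = 41 + 27·59 = 1634.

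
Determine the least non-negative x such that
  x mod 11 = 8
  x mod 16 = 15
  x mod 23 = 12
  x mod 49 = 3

35087

Combine the congruences pairwise.
From x ≡ 8 (mod 11) write x = 8 + 11t. Substituting into x ≡ 15 (mod 16) gives 11t ≡ 7 (mod 16), and since 11⁻¹ ≡ 3 (mod 16), t ≡ 5. Hence x ≡ 8 + 11·5 = 63 (mod 176).
From x ≡ 63 (mod 176) write x = 63 + 176t. Substituting into x ≡ 12 (mod 23) gives 176t ≡ 18 (mod 23), and since 15⁻¹ ≡ 20 (mod 23), t ≡ 15. Hence x ≡ 63 + 176·15 = 2703 (mod 4048).
From x ≡ 2703 (mod 4048) write x = 2703 + 4048t. Substituting into x ≡ 3 (mod 49) gives 4048t ≡ 44 (mod 49), and since 30⁻¹ ≡ 18 (mod 49), t ≡ 8. Hence x ≡ 2703 + 4048·8 = 35087 (mod 198352).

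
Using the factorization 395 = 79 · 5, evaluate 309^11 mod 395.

44

Mod 79: 309 ≡ 72; 72^11 ≡ 44 (mod 79).
Mod 5: 309 ≡ 4; by Fermat, exponent reduces to 11 mod 4 = 3; 4^3 ≡ 4 (mod 5).
Combine by CRT: x ≡ 44 (mod 79), x ≡ 4 (mod 5) ⇒ x ≡ 44 (mod 395).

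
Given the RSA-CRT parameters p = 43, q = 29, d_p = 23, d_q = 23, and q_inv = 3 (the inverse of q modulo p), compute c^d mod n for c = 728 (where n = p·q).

95

m₁ = c^(d_p) mod p: c ≡ 40 (mod 43), and 40^23 mod 43 = 9.
m₂ = c^(d_q) mod q: c ≡ 3 (mod 29), and 3^23 mod 29 = 8.
h = q_inv·(m₁ − m₂) mod p = 3·(9 − 8) mod 43 = 3.
m = m₂ + h·q = 8 + 3·29 = 95.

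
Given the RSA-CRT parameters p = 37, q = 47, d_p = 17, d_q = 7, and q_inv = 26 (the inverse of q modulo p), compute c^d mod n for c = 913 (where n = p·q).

m₁ = c^(d_p) mod p: c ≡ 25 (mod 37), and 25^17 mod 37 = 3.
m₂ = c^(d_q) mod q: c ≡ 20 (mod 47), and 20^7 mod 47 = 26.
h = q_inv·(m₁ − m₂) mod p = 26·(3 − 26) mod 37 = 31.
m = m₂ + h·q = 26 + 31·47 = 1483.

1483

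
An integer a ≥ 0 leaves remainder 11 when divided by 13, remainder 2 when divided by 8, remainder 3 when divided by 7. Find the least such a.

From a ≡ 11 (mod 13) write a = 11 + 13t. Substituting into a ≡ 2 (mod 8) gives 13t ≡ 7 (mod 8), and since 5⁻¹ ≡ 5 (mod 8), t ≡ 3. Hence a ≡ 11 + 13·3 = 50 (mod 104).
From a ≡ 50 (mod 104) write a = 50 + 104t. Substituting into a ≡ 3 (mod 7) gives 104t ≡ 2 (mod 7), and since 6⁻¹ ≡ 6 (mod 7), t ≡ 5. Hence a ≡ 50 + 104·5 = 570 (mod 728).

570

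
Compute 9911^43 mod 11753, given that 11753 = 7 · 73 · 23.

7279

Mod 7: 9911 ≡ 6; by Fermat, exponent reduces to 43 mod 6 = 1; 6^1 ≡ 6 (mod 7).
Mod 73: 9911 ≡ 56; 56^43 ≡ 52 (mod 73).
Mod 23: 9911 ≡ 21; by Fermat, exponent reduces to 43 mod 22 = 21; 21^21 ≡ 11 (mod 23).
Combine by CRT: x ≡ 6 (mod 7), x ≡ 52 (mod 73), x ≡ 11 (mod 23) ⇒ x ≡ 7279 (mod 11753).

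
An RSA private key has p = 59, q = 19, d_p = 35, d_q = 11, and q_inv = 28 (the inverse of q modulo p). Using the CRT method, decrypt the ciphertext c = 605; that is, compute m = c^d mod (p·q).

m₁ = c^(d_p) mod p: c ≡ 15 (mod 59), and 15^35 mod 59 = 26.
m₂ = c^(d_q) mod q: c ≡ 16 (mod 19), and 16^11 mod 19 = 9.
h = q_inv·(m₁ − m₂) mod p = 28·(26 − 9) mod 59 = 4.
m = m₂ + h·q = 9 + 4·19 = 85.

85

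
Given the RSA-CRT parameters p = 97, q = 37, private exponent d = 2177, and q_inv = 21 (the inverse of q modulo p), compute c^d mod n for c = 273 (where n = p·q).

d_p = d mod (p−1) = 2177 mod 96 = 65; d_q = d mod (q−1) = 17.
m₁ = c^(d_p) mod p: c ≡ 79 (mod 97), and 79^65 mod 97 = 79.
m₂ = c^(d_q) mod q: c ≡ 14 (mod 37), and 14^17 mod 37 = 29.
h = q_inv·(m₁ − m₂) mod p = 21·(79 − 29) mod 97 = 80.
m = m₂ + h·q = 29 + 80·37 = 2989.

2989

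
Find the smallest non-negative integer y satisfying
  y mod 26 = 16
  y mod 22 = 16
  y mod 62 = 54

gcd(26, 22) = 2 and 2 | (16 − 16), so the pair is consistent; merging gives y ≡ 16 (mod 286), where 286 = lcm(26, 22).
gcd(286, 62) = 2 and 2 | (54 − 16), so the pair is consistent; merging gives y ≡ 302 (mod 8866), where 8866 = lcm(286, 62).
The solution is unique modulo lcm(26, 22, 62) = 8866.

302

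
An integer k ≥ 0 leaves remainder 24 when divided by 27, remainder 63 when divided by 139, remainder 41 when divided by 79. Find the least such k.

The moduli are pairwise coprime; N = 27·139·79 = 296487.
N/27 = 10981; 10981 ≡ 19 (mod 27); 19·10 ≡ 1, so inverse 10.
N/139 = 2133; 2133 ≡ 48 (mod 139); 48·84 ≡ 1, so inverse 84.
N/79 = 3753; 3753 ≡ 40 (mod 79); 40·2 ≡ 1, so inverse 2.
k ≡ 24·10981·10 + 63·2133·84 + 41·3753·2 = 14231022.
14231022 mod 296487 = 296133.

296133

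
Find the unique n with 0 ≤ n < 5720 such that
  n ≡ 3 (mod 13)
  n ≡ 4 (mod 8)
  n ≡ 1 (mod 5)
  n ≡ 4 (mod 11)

796

Combine the congruences pairwise.
From n ≡ 3 (mod 13) write n = 3 + 13t. Substituting into n ≡ 4 (mod 8) gives 13t ≡ 1 (mod 8), and since 5⁻¹ ≡ 5 (mod 8), t ≡ 5. Hence n ≡ 3 + 13·5 = 68 (mod 104).
From n ≡ 68 (mod 104) write n = 68 + 104t. Substituting into n ≡ 1 (mod 5) gives 104t ≡ 3 (mod 5), and since 4⁻¹ ≡ 4 (mod 5), t ≡ 2. Hence n ≡ 68 + 104·2 = 276 (mod 520).
From n ≡ 276 (mod 520) write n = 276 + 520t. Substituting into n ≡ 4 (mod 11) gives 520t ≡ 3 (mod 11), and since 3⁻¹ ≡ 4 (mod 11), t ≡ 1. Hence n ≡ 276 + 520·1 = 796 (mod 5720).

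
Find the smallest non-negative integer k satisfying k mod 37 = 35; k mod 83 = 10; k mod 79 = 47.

From k ≡ 35 (mod 37) write k = 35 + 37t. Substituting into k ≡ 10 (mod 83) gives 37t ≡ 58 (mod 83), and since 37⁻¹ ≡ 9 (mod 83), t ≡ 24. Hence k ≡ 35 + 37·24 = 923 (mod 3071).
From k ≡ 923 (mod 3071) write k = 923 + 3071t. Substituting into k ≡ 47 (mod 79) gives 3071t ≡ 72 (mod 79), and since 69⁻¹ ≡ 71 (mod 79), t ≡ 56. Hence k ≡ 923 + 3071·56 = 172899 (mod 242609).

172899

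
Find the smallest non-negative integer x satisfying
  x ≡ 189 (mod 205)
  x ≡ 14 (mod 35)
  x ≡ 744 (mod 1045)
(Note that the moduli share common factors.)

gcd(205, 35) = 5 and 5 | (14 − 189), so the pair is consistent; merging gives x ≡ 189 (mod 1435), where 1435 = lcm(205, 35).
gcd(1435, 1045) = 5 and 5 | (744 − 189), so the pair is consistent; merging gives x ≡ 175259 (mod 299915), where 299915 = lcm(1435, 1045).
The solution is unique modulo lcm(205, 35, 1045) = 299915.

175259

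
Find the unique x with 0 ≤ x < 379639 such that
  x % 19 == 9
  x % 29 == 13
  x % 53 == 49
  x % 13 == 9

The moduli are pairwise coprime; N = 19·29·53·13 = 379639.
N/19 = 19981; 19981 ≡ 12 (mod 19); 12·8 ≡ 1, so inverse 8.
N/29 = 13091; 13091 ≡ 12 (mod 29); 12·17 ≡ 1, so inverse 17.
N/53 = 7163; 7163 ≡ 8 (mod 53); 8·20 ≡ 1, so inverse 20.
N/13 = 29203; 29203 ≡ 5 (mod 13); 5·8 ≡ 1, so inverse 8.
x ≡ 9·19981·8 + 13·13091·17 + 49·7163·20 + 9·29203·8 = 13454099.
13454099 mod 379639 = 166734.

166734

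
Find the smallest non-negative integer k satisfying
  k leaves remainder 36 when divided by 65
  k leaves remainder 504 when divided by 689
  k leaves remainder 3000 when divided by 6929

Combine the congruences pairwise.
gcd(65, 689) = 13 and 13 | (504 − 36), so the pair is consistent; merging gives k ≡ 2571 (mod 3445), where 3445 = lcm(65, 689).
gcd(3445, 6929) = 13 and 13 | (3000 − 2571), so the pair is consistent; merging gives k ≡ 1762966 (mod 1836185), where 1836185 = lcm(3445, 6929).
The solution is unique modulo lcm(65, 689, 6929) = 1836185.

1762966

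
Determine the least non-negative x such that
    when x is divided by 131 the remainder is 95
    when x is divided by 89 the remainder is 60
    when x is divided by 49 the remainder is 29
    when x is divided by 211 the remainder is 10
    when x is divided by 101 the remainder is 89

From x ≡ 95 (mod 131) write x = 95 + 131t. Substituting into x ≡ 60 (mod 89) gives 131t ≡ 54 (mod 89), and since 42⁻¹ ≡ 53 (mod 89), t ≡ 14. Hence x ≡ 95 + 131·14 = 1929 (mod 11659).
From x ≡ 1929 (mod 11659) write x = 1929 + 11659t. Substituting into x ≡ 29 (mod 49) gives 11659t ≡ 11 (mod 49), and since 46⁻¹ ≡ 16 (mod 49), t ≡ 29. Hence x ≡ 1929 + 11659·29 = 340040 (mod 571291).
From x ≡ 340040 (mod 571291) write x = 340040 + 571291t. Substituting into x ≡ 10 (mod 211) gives 571291t ≡ 102 (mod 211), and since 114⁻¹ ≡ 87 (mod 211), t ≡ 12. Hence x ≡ 340040 + 571291·12 = 7195532 (mod 120542401).
From x ≡ 7195532 (mod 120542401) write x = 7195532 + 120542401t. Substituting into x ≡ 89 (mod 101) gives 120542401t ≡ 100 (mod 101), and since 12⁻¹ ≡ 59 (mod 101), t ≡ 42. Hence x ≡ 7195532 + 120542401·42 = 5069976374 (mod 12174782501).

5069976374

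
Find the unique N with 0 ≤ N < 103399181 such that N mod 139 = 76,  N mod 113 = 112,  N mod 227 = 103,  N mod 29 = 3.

82726621

The moduli are pairwise coprime; M = 139·113·227·29 = 103399181.
M/139 = 743879; 743879 ≡ 90 (mod 139); 90·17 ≡ 1, so inverse 17.
M/113 = 915037; 915037 ≡ 76 (mod 113); 76·58 ≡ 1, so inverse 58.
M/227 = 455503; 455503 ≡ 141 (mod 227); 141·161 ≡ 1, so inverse 161.
M/29 = 3565489; 3565489 ≡ 26 (mod 29); 26·19 ≡ 1, so inverse 19.
N ≡ 76·743879·17 + 112·915037·58 + 103·455503·161 + 3·3565489·19 = 14662011142.
14662011142 mod 103399181 = 82726621.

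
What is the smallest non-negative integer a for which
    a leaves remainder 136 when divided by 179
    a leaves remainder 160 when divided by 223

Combine the congruences pairwise.
From a ≡ 136 (mod 179) write a = 136 + 179t. Substituting into a ≡ 160 (mod 223) gives 179t ≡ 24 (mod 223), and since 179⁻¹ ≡ 76 (mod 223), t ≡ 40. Hence a ≡ 136 + 179·40 = 7296 (mod 39917).

7296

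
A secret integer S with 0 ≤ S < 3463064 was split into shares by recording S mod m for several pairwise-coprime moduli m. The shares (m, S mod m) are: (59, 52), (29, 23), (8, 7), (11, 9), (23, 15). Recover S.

The moduli are pairwise coprime; N = 59·29·8·11·23 = 3463064.
N/59 = 58696; 58696 ≡ 50 (mod 59); 50·13 ≡ 1, so inverse 13.
N/29 = 119416; 119416 ≡ 23 (mod 29); 23·24 ≡ 1, so inverse 24.
N/8 = 432883; 432883 ≡ 3 (mod 8); 3·3 ≡ 1, so inverse 3.
N/11 = 314824; 314824 ≡ 4 (mod 11); 4·3 ≡ 1, so inverse 3.
N/23 = 150568; 150568 ≡ 10 (mod 23); 10·7 ≡ 1, so inverse 7.
S ≡ 52·58696·13 + 23·119416·24 + 7·432883·3 + 9·314824·3 + 15·150568·7 = 138996559.
138996559 mod 3463064 = 473999.

473999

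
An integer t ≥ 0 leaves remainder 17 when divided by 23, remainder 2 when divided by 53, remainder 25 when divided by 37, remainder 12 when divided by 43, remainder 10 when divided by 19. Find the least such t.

2787272

The moduli are pairwise coprime; N = 23·53·37·43·19 = 36849151.
N/23 = 1602137; 1602137 ≡ 3 (mod 23); 3·8 ≡ 1, so inverse 8.
N/53 = 695267; 695267 ≡ 13 (mod 53); 13·49 ≡ 1, so inverse 49.
N/37 = 995923; 995923 ≡ 31 (mod 37); 31·6 ≡ 1, so inverse 6.
N/43 = 856957; 856957 ≡ 10 (mod 43); 10·13 ≡ 1, so inverse 13.
N/19 = 1939429; 1939429 ≡ 4 (mod 19); 4·5 ≡ 1, so inverse 5.
t ≡ 17·1602137·8 + 2·695267·49 + 25·995923·6 + 12·856957·13 + 10·1939429·5 = 666071990.
666071990 mod 36849151 = 2787272.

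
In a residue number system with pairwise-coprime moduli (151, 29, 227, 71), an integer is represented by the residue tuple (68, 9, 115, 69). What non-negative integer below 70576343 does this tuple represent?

42585088

The moduli are pairwise coprime; N = 151·29·227·71 = 70576343.
N/151 = 467393; 467393 ≡ 48 (mod 151); 48·129 ≡ 1, so inverse 129.
N/29 = 2433667; 2433667 ≡ 16 (mod 29); 16·20 ≡ 1, so inverse 20.
N/227 = 310909; 310909 ≡ 146 (mod 227); 146·14 ≡ 1, so inverse 14.
N/71 = 994033; 994033 ≡ 33 (mod 71); 33·28 ≡ 1, so inverse 28.
x ≡ 68·467393·129 + 9·2433667·20 + 115·310909·14 + 69·994033·28 = 6959066702.
6959066702 mod 70576343 = 42585088.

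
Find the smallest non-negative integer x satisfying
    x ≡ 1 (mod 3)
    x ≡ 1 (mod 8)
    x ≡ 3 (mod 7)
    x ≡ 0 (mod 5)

From x ≡ 1 (mod 3) write x = 1 + 3t. Substituting into x ≡ 1 (mod 8) gives 3t ≡ 0 (mod 8), and since 3⁻¹ ≡ 3 (mod 8), t ≡ 0. Hence x ≡ 1 + 3·0 = 1 (mod 24).
From x ≡ 1 (mod 24) write x = 1 + 24t. Substituting into x ≡ 3 (mod 7) gives 24t ≡ 2 (mod 7), and since 3⁻¹ ≡ 5 (mod 7), t ≡ 3. Hence x ≡ 1 + 24·3 = 73 (mod 168).
From x ≡ 73 (mod 168) write x = 73 + 168t. Substituting into x ≡ 0 (mod 5) gives 168t ≡ 2 (mod 5), and since 3⁻¹ ≡ 2 (mod 5), t ≡ 4. Hence x ≡ 73 + 168·4 = 745 (mod 840).

745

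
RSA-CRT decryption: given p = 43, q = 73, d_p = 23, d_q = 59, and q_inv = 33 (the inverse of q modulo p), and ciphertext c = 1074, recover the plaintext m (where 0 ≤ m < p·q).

m₁ = c^(d_p) mod p: c ≡ 42 (mod 43), and 42^23 mod 43 = 42.
m₂ = c^(d_q) mod q: c ≡ 52 (mod 73), and 52^59 mod 73 = 7.
h = q_inv·(m₁ − m₂) mod p = 33·(42 − 7) mod 43 = 37.
m = m₂ + h·q = 7 + 37·73 = 2708.

2708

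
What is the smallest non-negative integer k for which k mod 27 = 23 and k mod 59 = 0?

Combine the congruences pairwise.
From k ≡ 23 (mod 27) write k = 23 + 27t. Substituting into k ≡ 0 (mod 59) gives 27t ≡ 36 (mod 59), and since 27⁻¹ ≡ 35 (mod 59), t ≡ 21. Hence k ≡ 23 + 27·21 = 590 (mod 1593).

590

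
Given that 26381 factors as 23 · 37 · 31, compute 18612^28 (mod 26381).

25124

Mod 23: 18612 ≡ 5; by Fermat, exponent reduces to 28 mod 22 = 6; 5^6 ≡ 8 (mod 23).
Mod 37: 18612 ≡ 1; 1^28 ≡ 1 (mod 37).
Mod 31: 18612 ≡ 12; 12^28 ≡ 14 (mod 31).
Combine by CRT: x ≡ 8 (mod 23), x ≡ 1 (mod 37), x ≡ 14 (mod 31) ⇒ x ≡ 25124 (mod 26381).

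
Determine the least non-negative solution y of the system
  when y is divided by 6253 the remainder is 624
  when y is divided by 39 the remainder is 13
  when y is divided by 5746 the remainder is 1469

81913

Combine the congruences pairwise.
gcd(6253, 39) = 13 and 13 | (13 − 624), so the pair is consistent; merging gives y ≡ 6877 (mod 18759), where 18759 = lcm(6253, 39).
gcd(18759, 5746) = 169 and 169 | (1469 − 6877), so the pair is consistent; merging gives y ≡ 81913 (mod 637806), where 637806 = lcm(18759, 5746).
The solution is unique modulo lcm(6253, 39, 5746) = 637806.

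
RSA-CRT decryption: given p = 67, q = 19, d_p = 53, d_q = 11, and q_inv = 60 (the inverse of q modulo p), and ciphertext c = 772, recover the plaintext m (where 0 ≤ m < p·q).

m₁ = c^(d_p) mod p: c ≡ 35 (mod 67), and 35^53 mod 67 = 65.
m₂ = c^(d_q) mod q: c ≡ 12 (mod 19), and 12^11 mod 19 = 8.
h = q_inv·(m₁ − m₂) mod p = 60·(65 − 8) mod 67 = 3.
m = m₂ + h·q = 8 + 3·19 = 65.

65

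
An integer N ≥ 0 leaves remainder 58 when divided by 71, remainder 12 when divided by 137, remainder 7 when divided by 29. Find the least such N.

146602

Combine the congruences pairwise.
From N ≡ 58 (mod 71) write N = 58 + 71t. Substituting into N ≡ 12 (mod 137) gives 71t ≡ 91 (mod 137), and since 71⁻¹ ≡ 110 (mod 137), t ≡ 9. Hence N ≡ 58 + 71·9 = 697 (mod 9727).
From N ≡ 697 (mod 9727) write N = 697 + 9727t. Substituting into N ≡ 7 (mod 29) gives 9727t ≡ 6 (mod 29), and since 12⁻¹ ≡ 17 (mod 29), t ≡ 15. Hence N ≡ 697 + 9727·15 = 146602 (mod 282083).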